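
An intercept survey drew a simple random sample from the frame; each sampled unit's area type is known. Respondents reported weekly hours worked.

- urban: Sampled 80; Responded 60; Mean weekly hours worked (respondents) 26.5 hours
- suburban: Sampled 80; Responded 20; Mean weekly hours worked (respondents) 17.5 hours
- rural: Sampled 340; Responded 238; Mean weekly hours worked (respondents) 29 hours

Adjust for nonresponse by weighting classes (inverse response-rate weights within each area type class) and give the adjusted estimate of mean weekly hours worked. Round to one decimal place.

26.8

Class response rates: urban 60/80 = 75%, suburban 20/80 = 25%, rural 238/340 = 70%.
Each respondent's weight = sampled/responded in their class; summing within a class gives n_sampled, so:
  urban: 80 × 26.5 = 2120
  suburban: 80 × 17.5 = 1400
  rural: 340 × 29 = 9860
Adjusted estimate = 13,380 / 500 = 26.76 → 26.8.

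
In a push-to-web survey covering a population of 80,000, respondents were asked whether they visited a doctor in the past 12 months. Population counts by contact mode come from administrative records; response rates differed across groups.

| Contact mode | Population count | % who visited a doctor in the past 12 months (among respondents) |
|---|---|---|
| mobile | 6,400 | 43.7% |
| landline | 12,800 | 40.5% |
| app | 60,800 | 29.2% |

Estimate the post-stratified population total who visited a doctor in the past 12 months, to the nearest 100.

25,700

Apply each group's respondent rate to its population count:
  mobile: 6,400 × 43.7% = 2796.8
  landline: 12,800 × 40.5% = 5184
  app: 60,800 × 29.2% = 17753.6
Estimated total = 25734.4 → 25,700.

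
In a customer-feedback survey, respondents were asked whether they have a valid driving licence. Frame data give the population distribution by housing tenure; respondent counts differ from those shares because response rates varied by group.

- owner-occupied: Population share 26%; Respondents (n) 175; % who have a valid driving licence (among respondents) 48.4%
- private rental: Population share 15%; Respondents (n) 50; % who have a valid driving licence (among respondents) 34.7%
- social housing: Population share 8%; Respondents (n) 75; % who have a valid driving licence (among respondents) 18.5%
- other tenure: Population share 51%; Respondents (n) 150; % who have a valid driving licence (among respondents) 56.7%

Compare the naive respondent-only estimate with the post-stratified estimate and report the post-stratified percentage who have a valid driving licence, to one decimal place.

Naive respondent-only estimate (weights = respondent counts):
  (175/450)×48.4 + (50/450)×34.7 + (75/450)×18.5 + (150/450)×56.7 = 44.6611%
Post-stratified estimate weights by population shares:
  0.26×48.4 + 0.15×34.7 + 0.08×18.5 + 0.51×56.7 = 48.186%

48.2%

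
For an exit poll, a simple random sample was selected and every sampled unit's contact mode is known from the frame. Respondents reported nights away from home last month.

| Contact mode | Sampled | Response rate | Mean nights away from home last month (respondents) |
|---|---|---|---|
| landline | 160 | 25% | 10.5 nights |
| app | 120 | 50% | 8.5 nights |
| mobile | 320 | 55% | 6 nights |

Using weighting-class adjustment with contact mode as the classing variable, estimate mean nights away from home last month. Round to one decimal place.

Weighting each respondent by the inverse class response rate inflates each class back to its sampled size, so the class weight is n_sampled:
  landline: 160 × 10.5 = 1680
  app: 120 × 8.5 = 1020
  mobile: 320 × 6 = 1920
Adjusted estimate = 4620 / 600 = 7.7 → 7.7.

7.7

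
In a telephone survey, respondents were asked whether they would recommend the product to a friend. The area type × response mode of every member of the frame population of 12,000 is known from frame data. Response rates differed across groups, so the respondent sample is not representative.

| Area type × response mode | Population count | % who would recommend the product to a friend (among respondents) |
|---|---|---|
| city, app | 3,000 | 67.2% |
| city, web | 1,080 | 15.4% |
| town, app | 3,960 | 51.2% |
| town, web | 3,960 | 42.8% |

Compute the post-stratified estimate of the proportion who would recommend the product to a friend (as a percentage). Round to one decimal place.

49.2%

Post-stratification weights by population share, not respondent share:
  city, app: (3,000/12,000) × 67.2 = 16.8
  city, web: (1,080/12,000) × 15.4 = 1.386
  town, app: (3,960/12,000) × 51.2 = 16.896
  town, web: (3,960/12,000) × 42.8 = 14.124
Post-stratified estimate = 49.206 → 49.2%.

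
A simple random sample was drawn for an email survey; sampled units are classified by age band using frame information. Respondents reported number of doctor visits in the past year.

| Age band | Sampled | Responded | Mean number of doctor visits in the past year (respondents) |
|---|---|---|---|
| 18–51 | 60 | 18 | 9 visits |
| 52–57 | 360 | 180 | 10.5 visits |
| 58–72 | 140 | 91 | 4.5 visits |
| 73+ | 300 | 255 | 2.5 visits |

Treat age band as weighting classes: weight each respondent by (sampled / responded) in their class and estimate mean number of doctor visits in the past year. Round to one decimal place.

Class response rates: 18–51 18/60 = 30%, 52–57 180/360 = 50%, 58–72 91/140 = 65%, 73+ 255/300 = 85%.
Weighting each respondent by the inverse class response rate inflates each class back to its sampled size, so the class weight is n_sampled:
  18–51: 60 × 9 = 540
  52–57: 360 × 10.5 = 3780
  58–72: 140 × 4.5 = 630
  73+: 300 × 2.5 = 750
Adjusted estimate = 5700 / 860 = 6.62791 → 6.6.

6.6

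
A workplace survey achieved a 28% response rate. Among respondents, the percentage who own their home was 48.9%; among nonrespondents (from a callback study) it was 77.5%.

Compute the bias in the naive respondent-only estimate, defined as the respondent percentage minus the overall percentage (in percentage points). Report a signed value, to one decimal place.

-20.6 percentage points

Nonresponse fraction = 1 − 0.28 = 0.72.
Bias = (nonresponse fraction) × (respondent percentage − nonrespondent percentage)
     = 0.72 × (48.9 − 77.5) = 0.72 × -28.6 = -20.592.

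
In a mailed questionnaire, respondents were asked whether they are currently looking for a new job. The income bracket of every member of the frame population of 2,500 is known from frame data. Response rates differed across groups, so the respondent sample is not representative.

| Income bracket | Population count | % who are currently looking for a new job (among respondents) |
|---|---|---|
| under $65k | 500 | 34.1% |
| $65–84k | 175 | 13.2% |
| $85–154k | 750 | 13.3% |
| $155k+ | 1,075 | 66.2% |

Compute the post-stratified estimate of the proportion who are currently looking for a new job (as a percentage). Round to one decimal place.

Reweight to the known income bracket distribution:
  under $65k: (500/2,500) × 34.1 = 6.82
  $65–84k: (175/2,500) × 13.2 = 0.924
  $85–154k: (750/2,500) × 13.3 = 3.99
  $155k+: (1,075/2,500) × 66.2 = 28.466
Post-stratified estimate = 40.2 → 40.2%.

40.2%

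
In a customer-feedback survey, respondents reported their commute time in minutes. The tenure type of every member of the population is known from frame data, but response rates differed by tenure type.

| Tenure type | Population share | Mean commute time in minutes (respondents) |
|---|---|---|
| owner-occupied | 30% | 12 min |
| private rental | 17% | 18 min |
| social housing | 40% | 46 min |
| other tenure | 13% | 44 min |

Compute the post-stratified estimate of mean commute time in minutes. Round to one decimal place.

30.8

Weight each group's respondent value by its population share:
  owner-occupied: 0.3 × 12 = 3.6
  private rental: 0.17 × 18 = 3.06
  social housing: 0.4 × 46 = 18.4
  other tenure: 0.13 × 44 = 5.72
Post-stratified estimate = 30.78 → 30.8.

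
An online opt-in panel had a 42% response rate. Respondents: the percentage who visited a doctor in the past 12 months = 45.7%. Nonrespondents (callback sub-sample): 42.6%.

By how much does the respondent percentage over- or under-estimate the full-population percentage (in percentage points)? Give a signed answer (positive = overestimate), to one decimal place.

Nonresponse fraction = 1 − 0.42 = 0.58.
Bias = (nonresponse fraction) × (respondent percentage − nonrespondent percentage)
     = 0.58 × (45.7 − 42.6) = 0.58 × 3.1 = 1.798.

+1.8 percentage points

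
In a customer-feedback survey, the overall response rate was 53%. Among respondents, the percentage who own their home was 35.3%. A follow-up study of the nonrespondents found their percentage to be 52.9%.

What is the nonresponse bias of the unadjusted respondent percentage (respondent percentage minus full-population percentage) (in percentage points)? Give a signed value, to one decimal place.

-8.3 percentage points

Nonresponse fraction = 1 − 0.53 = 0.47.
Bias = (nonresponse fraction) × (respondent percentage − nonrespondent percentage)
     = 0.47 × (35.3 − 52.9) = 0.47 × -17.6 = -8.272.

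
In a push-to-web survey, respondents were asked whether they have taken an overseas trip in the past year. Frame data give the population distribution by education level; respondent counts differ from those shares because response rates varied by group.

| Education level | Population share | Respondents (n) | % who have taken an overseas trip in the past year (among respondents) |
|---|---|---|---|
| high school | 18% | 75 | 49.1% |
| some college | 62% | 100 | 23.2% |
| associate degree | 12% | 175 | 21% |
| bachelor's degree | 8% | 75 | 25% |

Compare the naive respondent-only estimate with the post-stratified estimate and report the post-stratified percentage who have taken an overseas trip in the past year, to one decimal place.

27.7%

Unadjusted (pooled respondent) estimate weights by respondent counts:
  (75/425)×49.1 + (100/425)×23.2 + (175/425)×21 + (75/425)×25 = 27.1824%
Reweighting by population education level shares:
  0.18×49.1 + 0.62×23.2 + 0.12×21 + 0.08×25 = 27.742%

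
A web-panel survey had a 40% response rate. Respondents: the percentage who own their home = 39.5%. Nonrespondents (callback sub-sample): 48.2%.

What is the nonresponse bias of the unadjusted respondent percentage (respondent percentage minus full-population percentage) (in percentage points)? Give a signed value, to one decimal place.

-5.2 percentage points

Nonresponse fraction = 1 − 0.4 = 0.6.
Bias = (nonresponse fraction) × (respondent percentage − nonrespondent percentage)
     = 0.6 × (39.5 − 48.2) = 0.6 × -8.7 = -5.22.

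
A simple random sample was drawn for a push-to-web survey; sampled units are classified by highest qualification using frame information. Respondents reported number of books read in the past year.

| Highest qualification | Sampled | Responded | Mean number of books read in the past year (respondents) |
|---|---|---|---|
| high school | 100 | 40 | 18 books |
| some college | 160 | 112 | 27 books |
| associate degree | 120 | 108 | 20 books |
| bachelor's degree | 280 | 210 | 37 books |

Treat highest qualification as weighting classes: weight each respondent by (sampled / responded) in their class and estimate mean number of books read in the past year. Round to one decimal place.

28.6

Class response rates: high school 40/100 = 40%, some college 112/160 = 70%, associate degree 108/120 = 90%, bachelor's degree 210/280 = 75%.
Weighting each respondent by the inverse class response rate inflates each class back to its sampled size, so the class weight is n_sampled:
  high school: 100 × 18 = 1800
  some college: 160 × 27 = 4320
  associate degree: 120 × 20 = 2400
  bachelor's degree: 280 × 37 = 10,360
Adjusted estimate = 18,880 / 660 = 28.6061 → 28.6.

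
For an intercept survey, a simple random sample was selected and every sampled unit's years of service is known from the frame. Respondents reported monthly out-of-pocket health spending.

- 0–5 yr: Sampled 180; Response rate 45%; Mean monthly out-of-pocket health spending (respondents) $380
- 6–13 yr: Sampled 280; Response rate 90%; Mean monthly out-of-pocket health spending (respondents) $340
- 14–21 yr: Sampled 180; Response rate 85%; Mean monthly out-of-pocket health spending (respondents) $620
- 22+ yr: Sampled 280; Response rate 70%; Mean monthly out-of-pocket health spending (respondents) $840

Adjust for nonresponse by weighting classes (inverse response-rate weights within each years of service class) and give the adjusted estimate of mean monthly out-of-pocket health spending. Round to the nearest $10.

$550

With weight = n_sampled/n_responded per class, the weighted class total is n_sampled:
  0–5 yr: 180 × 380 = 68,400
  6–13 yr: 280 × 340 = 95,200
  14–21 yr: 180 × 620 = 111,600
  22+ yr: 280 × 840 = 235,200
Adjusted estimate = 510,400 / 920 = 554.783 → $550.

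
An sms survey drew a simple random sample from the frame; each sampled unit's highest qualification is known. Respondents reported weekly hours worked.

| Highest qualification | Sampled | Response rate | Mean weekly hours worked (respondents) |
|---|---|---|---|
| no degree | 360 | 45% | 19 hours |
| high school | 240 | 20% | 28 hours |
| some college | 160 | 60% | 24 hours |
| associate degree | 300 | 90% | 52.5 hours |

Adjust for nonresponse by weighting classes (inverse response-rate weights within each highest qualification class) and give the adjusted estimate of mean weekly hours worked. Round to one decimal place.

31.3

Each respondent's weight = sampled/responded in their class; summing within a class gives n_sampled, so:
  no degree: 360 × 19 = 6840
  high school: 240 × 28 = 6720
  some college: 160 × 24 = 3840
  associate degree: 300 × 52.5 = 15,750
Adjusted estimate = 33,150 / 1,060 = 31.2736 → 31.3.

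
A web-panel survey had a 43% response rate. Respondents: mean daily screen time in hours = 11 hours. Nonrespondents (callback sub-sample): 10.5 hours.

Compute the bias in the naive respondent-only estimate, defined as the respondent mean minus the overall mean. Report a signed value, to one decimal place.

+0.3

Nonresponse fraction = 1 − 0.43 = 0.57.
Bias = (nonresponse fraction) × (respondent mean − nonrespondent mean)
     = 0.57 × (11 − 10.5) = 0.57 × 0.5 = 0.285.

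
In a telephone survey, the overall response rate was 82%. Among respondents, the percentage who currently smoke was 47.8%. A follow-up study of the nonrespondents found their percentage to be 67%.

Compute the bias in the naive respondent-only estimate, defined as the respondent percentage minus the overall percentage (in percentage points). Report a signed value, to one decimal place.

-3.5 percentage points

Nonresponse fraction = 1 − 0.82 = 0.18.
Bias = (nonresponse fraction) × (respondent percentage − nonrespondent percentage)
     = 0.18 × (47.8 − 67) = 0.18 × -19.2 = -3.456.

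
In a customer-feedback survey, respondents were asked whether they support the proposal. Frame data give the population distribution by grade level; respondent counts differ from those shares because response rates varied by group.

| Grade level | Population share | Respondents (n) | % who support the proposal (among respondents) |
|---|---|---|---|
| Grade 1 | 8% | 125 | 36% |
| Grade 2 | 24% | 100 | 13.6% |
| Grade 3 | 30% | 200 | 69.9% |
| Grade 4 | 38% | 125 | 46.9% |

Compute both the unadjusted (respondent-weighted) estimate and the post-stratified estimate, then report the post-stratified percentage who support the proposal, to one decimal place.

Naive respondent-only estimate (weights = respondent counts):
  (125/550)×36 + (100/550)×13.6 + (200/550)×69.9 + (125/550)×46.9 = 46.7318%
Post-stratifying to population shares instead:
  0.08×36 + 0.24×13.6 + 0.3×69.9 + 0.38×46.9 = 44.936%

44.9%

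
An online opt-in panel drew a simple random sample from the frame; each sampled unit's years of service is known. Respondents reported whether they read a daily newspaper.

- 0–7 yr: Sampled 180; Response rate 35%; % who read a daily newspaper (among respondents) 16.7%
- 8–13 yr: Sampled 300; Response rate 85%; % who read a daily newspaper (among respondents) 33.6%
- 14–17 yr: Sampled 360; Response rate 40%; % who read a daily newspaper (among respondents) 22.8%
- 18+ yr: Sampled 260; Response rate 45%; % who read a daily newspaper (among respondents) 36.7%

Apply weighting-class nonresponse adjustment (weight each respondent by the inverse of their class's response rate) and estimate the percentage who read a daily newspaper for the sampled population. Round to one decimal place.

Inverse-response-rate weighting restores each class to its sampled count, so class totals weight by n_sampled:
  0–7 yr: 180 × 16.7 = 3006
  8–13 yr: 300 × 33.6 = 10,080
  14–17 yr: 360 × 22.8 = 8208
  18+ yr: 260 × 36.7 = 9542
Adjusted estimate = 30,836 / 1,100 = 28.0327 → 28.0%.

28.0%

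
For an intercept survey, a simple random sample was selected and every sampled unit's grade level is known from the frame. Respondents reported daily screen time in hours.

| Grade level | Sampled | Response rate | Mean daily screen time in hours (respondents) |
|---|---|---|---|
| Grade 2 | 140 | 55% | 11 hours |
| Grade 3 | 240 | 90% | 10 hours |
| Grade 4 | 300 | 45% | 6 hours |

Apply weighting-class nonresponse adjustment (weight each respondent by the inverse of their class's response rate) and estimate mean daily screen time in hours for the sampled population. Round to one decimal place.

With weight = n_sampled/n_responded per class, the weighted class total is n_sampled:
  Grade 2: 140 × 11 = 1540
  Grade 3: 240 × 10 = 2400
  Grade 4: 300 × 6 = 1800
Adjusted estimate = 5740 / 680 = 8.44118 → 8.4.

8.4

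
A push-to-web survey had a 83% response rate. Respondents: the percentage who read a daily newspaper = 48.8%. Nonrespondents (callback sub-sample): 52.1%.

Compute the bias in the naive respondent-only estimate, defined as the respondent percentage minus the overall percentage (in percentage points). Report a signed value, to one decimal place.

-0.6 percentage points

Nonresponse fraction = 1 − 0.83 = 0.17.
Bias = (nonresponse fraction) × (respondent percentage − nonrespondent percentage)
     = 0.17 × (48.8 − 52.1) = 0.17 × -3.3 = -0.561.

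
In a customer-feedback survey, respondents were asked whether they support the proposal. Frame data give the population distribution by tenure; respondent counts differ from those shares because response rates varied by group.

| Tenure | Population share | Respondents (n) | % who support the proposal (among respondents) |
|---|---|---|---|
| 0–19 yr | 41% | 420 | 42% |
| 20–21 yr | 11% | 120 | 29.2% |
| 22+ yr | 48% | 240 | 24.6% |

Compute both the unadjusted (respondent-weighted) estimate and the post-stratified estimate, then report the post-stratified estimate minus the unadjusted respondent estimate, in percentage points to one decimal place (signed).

-2.4 percentage points

Without adjustment, the pooled respondent share is:
  (420/780)×42 + (120/780)×29.2 + (240/780)×24.6 = 34.6769%
Post-stratified estimate weights by population shares:
  0.41×42 + 0.11×29.2 + 0.48×24.6 = 32.24%
Difference = 32.24 − 34.6769 = -2.4369 pp.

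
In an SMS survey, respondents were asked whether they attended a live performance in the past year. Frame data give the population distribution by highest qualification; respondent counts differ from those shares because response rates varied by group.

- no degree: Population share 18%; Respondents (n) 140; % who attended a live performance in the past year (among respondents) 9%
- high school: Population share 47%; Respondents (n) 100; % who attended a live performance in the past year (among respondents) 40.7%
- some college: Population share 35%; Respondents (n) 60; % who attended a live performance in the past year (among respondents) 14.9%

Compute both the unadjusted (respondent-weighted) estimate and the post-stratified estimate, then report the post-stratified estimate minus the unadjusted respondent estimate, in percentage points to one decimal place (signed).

Naive respondent-only estimate (weights = respondent counts):
  (140/300)×9 + (100/300)×40.7 + (60/300)×14.9 = 20.7467%
Post-stratifying to population shares instead:
  0.18×9 + 0.47×40.7 + 0.35×14.9 = 25.964%
Difference = 25.964 − 20.7467 = 5.2173 pp.

+5.2 percentage points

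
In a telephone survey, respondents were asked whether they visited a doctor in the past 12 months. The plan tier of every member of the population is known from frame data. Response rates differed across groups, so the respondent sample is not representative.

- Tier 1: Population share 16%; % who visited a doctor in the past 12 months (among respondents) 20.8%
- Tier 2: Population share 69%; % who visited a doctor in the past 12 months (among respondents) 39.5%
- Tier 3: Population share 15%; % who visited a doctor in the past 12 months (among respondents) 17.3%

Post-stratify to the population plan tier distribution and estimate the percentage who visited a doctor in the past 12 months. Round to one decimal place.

33.2%

Reweight to the known plan tier distribution:
  Tier 1: 0.16 × 20.8 = 3.328
  Tier 2: 0.69 × 39.5 = 27.255
  Tier 3: 0.15 × 17.3 = 2.595
Post-stratified estimate = 33.178 → 33.2%.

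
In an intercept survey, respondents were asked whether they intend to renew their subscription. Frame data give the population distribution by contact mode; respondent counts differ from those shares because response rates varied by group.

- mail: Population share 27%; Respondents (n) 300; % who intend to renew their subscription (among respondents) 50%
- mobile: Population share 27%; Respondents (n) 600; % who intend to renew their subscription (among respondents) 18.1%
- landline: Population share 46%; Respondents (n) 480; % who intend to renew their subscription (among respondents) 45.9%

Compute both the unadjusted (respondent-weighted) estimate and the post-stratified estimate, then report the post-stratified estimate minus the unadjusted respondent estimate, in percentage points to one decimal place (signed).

+4.8 percentage points

Without adjustment, the pooled respondent share is:
  (300/1380)×50 + (600/1380)×18.1 + (480/1380)×45.9 = 34.7043%
Reweighting by population contact mode shares:
  0.27×50 + 0.27×18.1 + 0.46×45.9 = 39.501%
Difference = 39.501 − 34.7043 = 4.7967 pp.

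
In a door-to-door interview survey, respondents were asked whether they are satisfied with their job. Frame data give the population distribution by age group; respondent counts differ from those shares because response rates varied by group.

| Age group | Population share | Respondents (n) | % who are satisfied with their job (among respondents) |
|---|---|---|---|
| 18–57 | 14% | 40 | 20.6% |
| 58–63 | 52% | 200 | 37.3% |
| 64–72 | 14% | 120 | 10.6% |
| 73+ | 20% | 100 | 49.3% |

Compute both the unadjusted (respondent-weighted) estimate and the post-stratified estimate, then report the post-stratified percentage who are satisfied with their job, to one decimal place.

33.6%

Without adjustment, the pooled respondent share is:
  (40/460)×20.6 + (200/460)×37.3 + (120/460)×10.6 + (100/460)×49.3 = 31.4913%
Post-stratifying to population shares instead:
  0.14×20.6 + 0.52×37.3 + 0.14×10.6 + 0.2×49.3 = 33.624%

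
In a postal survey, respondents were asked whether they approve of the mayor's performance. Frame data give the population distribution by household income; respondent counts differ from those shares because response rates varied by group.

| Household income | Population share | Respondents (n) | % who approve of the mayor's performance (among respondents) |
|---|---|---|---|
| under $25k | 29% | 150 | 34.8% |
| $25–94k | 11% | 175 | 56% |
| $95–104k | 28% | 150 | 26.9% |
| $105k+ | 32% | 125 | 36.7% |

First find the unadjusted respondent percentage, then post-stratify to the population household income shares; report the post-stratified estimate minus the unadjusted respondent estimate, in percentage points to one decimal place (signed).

-3.9 percentage points

Without adjustment, the pooled respondent share is:
  (150/600)×34.8 + (175/600)×56 + (150/600)×26.9 + (125/600)×36.7 = 39.4042%
Post-stratified estimate weights by population shares:
  0.29×34.8 + 0.11×56 + 0.28×26.9 + 0.32×36.7 = 35.528%
Difference = 35.528 − 39.4042 = -3.8762 pp.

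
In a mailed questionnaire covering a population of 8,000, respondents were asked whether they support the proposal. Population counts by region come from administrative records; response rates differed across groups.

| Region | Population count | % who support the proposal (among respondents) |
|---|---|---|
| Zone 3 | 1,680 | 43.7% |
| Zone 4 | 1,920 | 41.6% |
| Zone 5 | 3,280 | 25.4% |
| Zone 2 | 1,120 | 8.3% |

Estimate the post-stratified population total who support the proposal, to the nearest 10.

2,460

Estimated count per cell = population count × respondent percentage:
  Zone 3: 1,680 × 43.7% = 734.16
  Zone 4: 1,920 × 41.6% = 798.72
  Zone 5: 3,280 × 25.4% = 833.12
  Zone 2: 1,120 × 8.3% = 92.96
Estimated total = 2458.96 → 2,460.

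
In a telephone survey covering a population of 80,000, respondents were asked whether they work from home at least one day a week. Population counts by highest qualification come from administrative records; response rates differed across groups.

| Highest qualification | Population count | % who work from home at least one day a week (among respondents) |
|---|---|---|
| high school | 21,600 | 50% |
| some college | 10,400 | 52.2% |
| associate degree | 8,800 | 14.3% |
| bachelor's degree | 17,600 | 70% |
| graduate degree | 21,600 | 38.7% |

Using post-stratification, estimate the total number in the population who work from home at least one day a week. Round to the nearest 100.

Estimated count per cell = population count × respondent percentage:
  high school: 21,600 × 50% = 10,800
  some college: 10,400 × 52.2% = 5428.8
  associate degree: 8,800 × 14.3% = 1258.4
  bachelor's degree: 17,600 × 70% = 12,320
  graduate degree: 21,600 × 38.7% = 8359.2
Estimated total = 38166.4 → 38,200.

38,200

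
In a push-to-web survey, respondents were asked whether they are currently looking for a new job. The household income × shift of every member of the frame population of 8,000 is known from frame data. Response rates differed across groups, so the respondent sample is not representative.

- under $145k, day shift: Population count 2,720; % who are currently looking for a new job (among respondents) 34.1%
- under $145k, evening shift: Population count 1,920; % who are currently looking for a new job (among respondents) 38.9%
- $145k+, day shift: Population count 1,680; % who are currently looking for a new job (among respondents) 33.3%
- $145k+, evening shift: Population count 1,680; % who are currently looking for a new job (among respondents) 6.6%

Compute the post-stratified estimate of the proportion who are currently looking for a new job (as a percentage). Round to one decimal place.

29.3%

Reweight to the known household income × shift distribution:
  under $145k, day shift: (2,720/8,000) × 34.1 = 11.594
  under $145k, evening shift: (1,920/8,000) × 38.9 = 9.336
  $145k+, day shift: (1,680/8,000) × 33.3 = 6.993
  $145k+, evening shift: (1,680/8,000) × 6.6 = 1.386
Post-stratified estimate = 29.309 → 29.3%.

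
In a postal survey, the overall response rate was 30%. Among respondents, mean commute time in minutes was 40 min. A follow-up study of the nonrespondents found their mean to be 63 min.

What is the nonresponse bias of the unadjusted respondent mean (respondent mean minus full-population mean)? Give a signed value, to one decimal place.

Nonresponse fraction = 1 − 0.3 = 0.7.
Bias = (nonresponse fraction) × (respondent mean − nonrespondent mean)
     = 0.7 × (40 − 63) = 0.7 × -23 = -16.1.

-16.1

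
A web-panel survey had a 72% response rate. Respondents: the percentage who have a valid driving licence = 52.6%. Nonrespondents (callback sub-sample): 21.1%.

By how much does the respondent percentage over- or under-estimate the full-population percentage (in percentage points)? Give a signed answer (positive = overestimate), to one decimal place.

+8.8 percentage points

Nonresponse fraction = 1 − 0.72 = 0.28.
Bias = (nonresponse fraction) × (respondent percentage − nonrespondent percentage)
     = 0.28 × (52.6 − 21.1) = 0.28 × 31.5 = 8.82.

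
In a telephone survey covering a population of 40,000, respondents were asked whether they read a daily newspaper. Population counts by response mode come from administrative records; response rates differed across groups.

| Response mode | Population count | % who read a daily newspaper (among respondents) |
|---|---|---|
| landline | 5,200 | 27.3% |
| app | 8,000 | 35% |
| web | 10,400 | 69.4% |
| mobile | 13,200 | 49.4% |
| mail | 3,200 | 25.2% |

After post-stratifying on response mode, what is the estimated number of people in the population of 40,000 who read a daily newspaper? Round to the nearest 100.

18,800

Apply each group's respondent rate to its population count:
  landline: 5,200 × 27.3% = 1419.6
  app: 8,000 × 35% = 2800
  web: 10,400 × 69.4% = 7217.6
  mobile: 13,200 × 49.4% = 6520.8
  mail: 3,200 × 25.2% = 806.4
Estimated total = 18764.4 → 18,800.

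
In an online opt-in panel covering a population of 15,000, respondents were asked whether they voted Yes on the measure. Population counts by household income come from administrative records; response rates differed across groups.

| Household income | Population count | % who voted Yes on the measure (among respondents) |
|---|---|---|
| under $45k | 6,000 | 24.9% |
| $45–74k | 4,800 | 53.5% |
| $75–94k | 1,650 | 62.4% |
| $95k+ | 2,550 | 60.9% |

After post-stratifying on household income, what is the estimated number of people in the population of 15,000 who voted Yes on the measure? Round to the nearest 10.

Estimated count per cell = population count × respondent percentage:
  under $45k: 6,000 × 24.9% = 1494
  $45–74k: 4,800 × 53.5% = 2568
  $75–94k: 1,650 × 62.4% = 1029.6
  $95k+: 2,550 × 60.9% = 1552.95
Estimated total = 6644.55 → 6,640.

6,640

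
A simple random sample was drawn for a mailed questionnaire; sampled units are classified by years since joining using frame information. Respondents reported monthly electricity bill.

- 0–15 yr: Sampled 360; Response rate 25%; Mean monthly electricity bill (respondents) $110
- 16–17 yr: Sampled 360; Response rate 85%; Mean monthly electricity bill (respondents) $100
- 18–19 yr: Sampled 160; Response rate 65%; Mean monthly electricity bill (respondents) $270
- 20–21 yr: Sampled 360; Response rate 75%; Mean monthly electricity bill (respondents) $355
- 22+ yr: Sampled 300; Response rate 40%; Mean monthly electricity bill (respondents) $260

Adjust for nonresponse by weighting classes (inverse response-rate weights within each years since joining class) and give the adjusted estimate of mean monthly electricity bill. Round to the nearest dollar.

$211

Each respondent's weight = sampled/responded in their class; summing within a class gives n_sampled, so:
  0–15 yr: 360 × 110 = 39,600
  16–17 yr: 360 × 100 = 36,000
  18–19 yr: 160 × 270 = 43,200
  20–21 yr: 360 × 355 = 127,800
  22+ yr: 300 × 260 = 78,000
Adjusted estimate = 324,600 / 1,540 = 210.779 → $211.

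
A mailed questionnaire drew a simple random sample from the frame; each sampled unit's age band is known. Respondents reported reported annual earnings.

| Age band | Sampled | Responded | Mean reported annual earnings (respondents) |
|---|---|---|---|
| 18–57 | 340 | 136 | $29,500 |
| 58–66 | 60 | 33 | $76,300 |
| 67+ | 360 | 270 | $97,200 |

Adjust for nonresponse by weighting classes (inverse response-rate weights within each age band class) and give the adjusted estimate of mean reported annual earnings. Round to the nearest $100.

Response rates by class: 18–57 136/340 = 40%, 58–66 33/60 = 55%, 67+ 270/360 = 75%.
Weighting each respondent by the inverse class response rate inflates each class back to its sampled size, so the class weight is n_sampled:
  18–57: 340 × 29,500 = 10,030,000
  58–66: 60 × 76,300 = 4,578,000
  67+: 360 × 97,200 = 34,992,000
Adjusted estimate = 49,600,000 / 760 = 65263.2 → $65,300.

$65,300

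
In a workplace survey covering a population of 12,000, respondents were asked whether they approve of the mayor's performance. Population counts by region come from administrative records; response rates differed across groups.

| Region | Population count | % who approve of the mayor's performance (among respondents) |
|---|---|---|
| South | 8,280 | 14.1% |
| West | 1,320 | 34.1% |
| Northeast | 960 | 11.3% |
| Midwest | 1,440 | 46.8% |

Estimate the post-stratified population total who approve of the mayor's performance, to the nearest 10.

Each cell contributes its population count × the respondent rate:
  South: 8,280 × 14.1% = 1167.48
  West: 1,320 × 34.1% = 450.12
  Northeast: 960 × 11.3% = 108.48
  Midwest: 1,440 × 46.8% = 673.92
Estimated total = 2400 → 2,400.

2,400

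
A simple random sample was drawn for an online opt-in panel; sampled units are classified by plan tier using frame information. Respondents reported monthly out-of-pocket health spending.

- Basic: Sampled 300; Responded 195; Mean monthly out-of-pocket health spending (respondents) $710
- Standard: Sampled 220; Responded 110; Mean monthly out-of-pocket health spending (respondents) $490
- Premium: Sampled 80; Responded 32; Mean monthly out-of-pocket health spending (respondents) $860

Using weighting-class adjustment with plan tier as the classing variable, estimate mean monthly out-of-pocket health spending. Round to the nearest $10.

Class response rates: Basic 195/300 = 65%, Standard 110/220 = 50%, Premium 32/80 = 40%.
Weighting each respondent by the inverse class response rate inflates each class back to its sampled size, so the class weight is n_sampled:
  Basic: 300 × 710 = 213,000
  Standard: 220 × 490 = 107,800
  Premium: 80 × 860 = 68,800
Adjusted estimate = 389,600 / 600 = 649.333 → $650.

$650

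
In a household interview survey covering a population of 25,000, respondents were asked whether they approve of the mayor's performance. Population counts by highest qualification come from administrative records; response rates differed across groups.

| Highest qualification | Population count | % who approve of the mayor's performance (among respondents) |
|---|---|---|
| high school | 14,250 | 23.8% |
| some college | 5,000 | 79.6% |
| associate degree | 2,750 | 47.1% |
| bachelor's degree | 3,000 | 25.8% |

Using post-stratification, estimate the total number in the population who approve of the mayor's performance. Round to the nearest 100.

Estimated count per cell = population count × respondent percentage:
  high school: 14,250 × 23.8% = 3391.5
  some college: 5,000 × 79.6% = 3980
  associate degree: 2,750 × 47.1% = 1295.25
  bachelor's degree: 3,000 × 25.8% = 774
Estimated total = 9440.75 → 9,400.

9,400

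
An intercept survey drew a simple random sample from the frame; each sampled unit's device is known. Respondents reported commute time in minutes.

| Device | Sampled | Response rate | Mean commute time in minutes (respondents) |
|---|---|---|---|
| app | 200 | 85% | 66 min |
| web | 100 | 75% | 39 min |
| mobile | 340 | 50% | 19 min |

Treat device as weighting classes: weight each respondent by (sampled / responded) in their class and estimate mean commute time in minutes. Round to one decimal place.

36.8

With weight = n_sampled/n_responded per class, the weighted class total is n_sampled:
  app: 200 × 66 = 13,200
  web: 100 × 39 = 3900
  mobile: 340 × 19 = 6460
Adjusted estimate = 23,560 / 640 = 36.8125 → 36.8.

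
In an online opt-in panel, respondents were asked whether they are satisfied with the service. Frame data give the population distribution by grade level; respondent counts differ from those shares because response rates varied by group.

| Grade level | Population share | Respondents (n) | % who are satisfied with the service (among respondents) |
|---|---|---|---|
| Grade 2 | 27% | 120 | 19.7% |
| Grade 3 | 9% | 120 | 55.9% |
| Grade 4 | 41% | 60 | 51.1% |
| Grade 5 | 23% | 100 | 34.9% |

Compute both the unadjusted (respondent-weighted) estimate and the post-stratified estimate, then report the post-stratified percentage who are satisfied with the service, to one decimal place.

Naive respondent-only estimate (weights = respondent counts):
  (120/400)×19.7 + (120/400)×55.9 + (60/400)×51.1 + (100/400)×34.9 = 39.07%
Reweighting by population grade level shares:
  0.27×19.7 + 0.09×55.9 + 0.41×51.1 + 0.23×34.9 = 39.328%

39.3%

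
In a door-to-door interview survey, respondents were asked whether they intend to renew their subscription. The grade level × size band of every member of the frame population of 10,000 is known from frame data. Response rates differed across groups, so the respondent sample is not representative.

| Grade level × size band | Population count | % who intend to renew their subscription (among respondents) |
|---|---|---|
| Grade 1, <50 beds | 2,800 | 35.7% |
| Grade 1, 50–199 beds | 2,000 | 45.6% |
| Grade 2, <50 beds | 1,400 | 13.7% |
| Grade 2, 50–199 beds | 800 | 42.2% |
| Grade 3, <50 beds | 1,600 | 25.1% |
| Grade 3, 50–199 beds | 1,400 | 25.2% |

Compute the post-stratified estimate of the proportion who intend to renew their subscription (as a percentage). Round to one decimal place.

32.0%

Weight each group's respondent value by its population share:
  Grade 1, <50 beds: (2,800/10,000) × 35.7 = 9.996
  Grade 1, 50–199 beds: (2,000/10,000) × 45.6 = 9.12
  Grade 2, <50 beds: (1,400/10,000) × 13.7 = 1.918
  Grade 2, 50–199 beds: (800/10,000) × 42.2 = 3.376
  Grade 3, <50 beds: (1,600/10,000) × 25.1 = 4.016
  Grade 3, 50–199 beds: (1,400/10,000) × 25.2 = 3.528
Post-stratified estimate = 31.954 → 32.0%.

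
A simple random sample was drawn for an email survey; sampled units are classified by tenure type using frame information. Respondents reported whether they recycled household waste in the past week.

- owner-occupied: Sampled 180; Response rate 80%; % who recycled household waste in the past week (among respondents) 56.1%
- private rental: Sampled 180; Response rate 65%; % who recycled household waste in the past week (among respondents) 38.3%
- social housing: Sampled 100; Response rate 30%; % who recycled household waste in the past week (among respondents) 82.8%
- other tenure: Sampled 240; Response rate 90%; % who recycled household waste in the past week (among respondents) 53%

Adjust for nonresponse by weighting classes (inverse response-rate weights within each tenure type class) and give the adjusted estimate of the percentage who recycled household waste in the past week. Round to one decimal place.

Inverse-response-rate weighting restores each class to its sampled count, so class totals weight by n_sampled:
  owner-occupied: 180 × 56.1 = 10,098
  private rental: 180 × 38.3 = 6894
  social housing: 100 × 82.8 = 8280
  other tenure: 240 × 53 = 12,720
Adjusted estimate = 37,992 / 700 = 54.2743 → 54.3%.

54.3%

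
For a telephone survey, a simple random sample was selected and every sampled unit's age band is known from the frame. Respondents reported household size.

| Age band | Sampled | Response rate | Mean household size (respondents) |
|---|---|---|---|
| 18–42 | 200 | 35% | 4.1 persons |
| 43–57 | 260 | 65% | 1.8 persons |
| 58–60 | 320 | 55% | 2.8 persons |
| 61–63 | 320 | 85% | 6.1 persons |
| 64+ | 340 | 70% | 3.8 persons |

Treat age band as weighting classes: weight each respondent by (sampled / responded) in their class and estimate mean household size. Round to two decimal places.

3.77

Each respondent's weight = sampled/responded in their class; summing within a class gives n_sampled, so:
  18–42: 200 × 4.1 = 820
  43–57: 260 × 1.8 = 468
  58–60: 320 × 2.8 = 896
  61–63: 320 × 6.1 = 1952
  64+: 340 × 3.8 = 1292
Adjusted estimate = 5428 / 1,440 = 3.76944 → 3.77.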